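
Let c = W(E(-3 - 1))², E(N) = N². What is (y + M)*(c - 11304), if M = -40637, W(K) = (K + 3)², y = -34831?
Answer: -8981974956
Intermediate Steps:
W(K) = (3 + K)²
c = 130321 (c = ((3 + (-3 - 1)²)²)² = ((3 + (-4)²)²)² = ((3 + 16)²)² = (19²)² = 361² = 130321)
(y + M)*(c - 11304) = (-34831 - 40637)*(130321 - 11304) = -75468*119017 = -8981974956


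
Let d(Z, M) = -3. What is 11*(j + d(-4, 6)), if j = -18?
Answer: -231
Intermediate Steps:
11*(j + d(-4, 6)) = 11*(-18 - 3) = 11*(-21) = -231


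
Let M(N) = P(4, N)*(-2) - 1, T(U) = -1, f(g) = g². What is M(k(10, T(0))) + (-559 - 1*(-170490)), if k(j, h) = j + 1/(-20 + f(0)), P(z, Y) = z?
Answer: 169922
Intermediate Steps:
k(j, h) = -1/20 + j (k(j, h) = j + 1/(-20 + 0²) = j + 1/(-20 + 0) = j + 1/(-20) = j - 1/20 = -1/20 + j)
M(N) = -9 (M(N) = 4*(-2) - 1 = -8 - 1 = -9)
M(k(10, T(0))) + (-559 - 1*(-170490)) = -9 + (-559 - 1*(-170490)) = -9 + (-559 + 170490) = -9 + 169931 = 169922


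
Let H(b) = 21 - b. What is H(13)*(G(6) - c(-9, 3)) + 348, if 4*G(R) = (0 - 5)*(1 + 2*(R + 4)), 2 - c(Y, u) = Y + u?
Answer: 74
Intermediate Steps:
c(Y, u) = 2 - Y - u (c(Y, u) = 2 - (Y + u) = 2 + (-Y - u) = 2 - Y - u)
G(R) = -45/4 - 5*R/2 (G(R) = ((0 - 5)*(1 + 2*(R + 4)))/4 = (-5*(1 + 2*(4 + R)))/4 = (-5*(1 + (8 + 2*R)))/4 = (-5*(9 + 2*R))/4 = (-45 - 10*R)/4 = -45/4 - 5*R/2)
H(13)*(G(6) - c(-9, 3)) + 348 = (21 - 1*13)*((-45/4 - 5/2*6) - (2 - 1*(-9) - 1*3)) + 348 = (21 - 13)*((-45/4 - 15) - (2 + 9 - 3)) + 348 = 8*(-105/4 - 1*8) + 348 = 8*(-105/4 - 8) + 348 = 8*(-137/4) + 348 = -274 + 348 = 74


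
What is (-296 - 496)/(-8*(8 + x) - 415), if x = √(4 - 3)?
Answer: 792/487 ≈ 1.6263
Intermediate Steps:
x = 1 (x = √1 = 1)
(-296 - 496)/(-8*(8 + x) - 415) = (-296 - 496)/(-8*(8 + 1) - 415) = -792/(-8*9 - 415) = -792/(-72 - 415) = -792/(-487) = -792*(-1/487) = 792/487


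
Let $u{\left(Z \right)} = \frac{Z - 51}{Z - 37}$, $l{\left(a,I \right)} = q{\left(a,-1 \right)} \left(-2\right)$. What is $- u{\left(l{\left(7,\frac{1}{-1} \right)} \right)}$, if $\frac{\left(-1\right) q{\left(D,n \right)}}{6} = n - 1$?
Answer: $- \frac{75}{61} \approx -1.2295$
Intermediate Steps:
$q{\left(D,n \right)} = 6 - 6 n$ ($q{\left(D,n \right)} = - 6 \left(n - 1\right) = - 6 \left(-1 + n\right) = 6 - 6 n$)
$l{\left(a,I \right)} = -24$ ($l{\left(a,I \right)} = \left(6 - -6\right) \left(-2\right) = \left(6 + 6\right) \left(-2\right) = 12 \left(-2\right) = -24$)
$u{\left(Z \right)} = \frac{-51 + Z}{-37 + Z}$
$- u{\left(l{\left(7,\frac{1}{-1} \right)} \right)} = - \frac{-51 - 24}{-37 - 24} = - \frac{-75}{-61} = - \frac{\left(-1\right) \left(-75\right)}{61} = \left(-1\right) \frac{75}{61} = - \frac{75}{61}$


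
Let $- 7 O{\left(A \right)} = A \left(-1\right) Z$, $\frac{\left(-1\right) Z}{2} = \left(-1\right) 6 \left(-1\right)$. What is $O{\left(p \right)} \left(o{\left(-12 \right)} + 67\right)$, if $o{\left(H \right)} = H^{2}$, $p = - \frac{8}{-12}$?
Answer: $- \frac{1688}{7} \approx -241.14$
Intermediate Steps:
$p = \frac{2}{3}$ ($p = \left(-8\right) \left(- \frac{1}{12}\right) = \frac{2}{3} \approx 0.66667$)
$Z = -12$ ($Z = - 2 \left(-1\right) 6 \left(-1\right) = - 2 \left(\left(-6\right) \left(-1\right)\right) = \left(-2\right) 6 = -12$)
$O{\left(A \right)} = - \frac{12 A}{7}$ ($O{\left(A \right)} = - \frac{A \left(-1\right) \left(-12\right)}{7} = - \frac{- A \left(-12\right)}{7} = - \frac{12 A}{7}$)
$O{\left(p \right)} \left(o{\left(-12 \right)} + 67\right) = \left(- \frac{12}{7}\right) \frac{2}{3} \left(\left(-12\right)^{2} + 67\right) = - \frac{8 \left(144 + 67\right)}{7} = \left(- \frac{8}{7}\right) 211 = - \frac{1688}{7}$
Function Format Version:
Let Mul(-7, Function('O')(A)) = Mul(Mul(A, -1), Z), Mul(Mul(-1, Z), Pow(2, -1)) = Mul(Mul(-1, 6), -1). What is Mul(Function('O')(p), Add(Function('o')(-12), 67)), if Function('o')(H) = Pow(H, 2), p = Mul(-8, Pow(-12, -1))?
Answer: Rational(-1688, 7) ≈ -241.14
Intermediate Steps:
p = Rational(2, 3) (p = Mul(-8, Rational(-1, 12)) = Rational(2, 3) ≈ 0.66667)
Z = -12 (Z = Mul(-2, Mul(Mul(-1, 6), -1)) = Mul(-2, Mul(-6, -1)) = Mul(-2, 6) = -12)
Function('O')(A) = Mul(Rational(-12, 7), A) (Function('O')(A) = Mul(Rational(-1, 7), Mul(Mul(A, -1), -12)) = Mul(Rational(-1, 7), Mul(Mul(-1, A), -12)) = Mul(Rational(-1, 7), Mul(12, A)) = Mul(Rational(-12, 7), A))
Mul(Function('O')(p), Add(Function('o')(-12), 67)) = Mul(Mul(Rational(-12, 7), Rational(2, 3)), Add(Pow(-12, 2), 67)) = Mul(Rational(-8, 7), Add(144, 67)) = Mul(Rational(-8, 7), 211) = Rational(-1688, 7)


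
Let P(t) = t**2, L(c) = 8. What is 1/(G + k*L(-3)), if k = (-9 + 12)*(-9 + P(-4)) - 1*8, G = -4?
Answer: 1/100 ≈ 0.010000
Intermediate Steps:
k = 13 (k = (-9 + 12)*(-9 + (-4)**2) - 1*8 = 3*(-9 + 16) - 8 = 3*7 - 8 = 21 - 8 = 13)
1/(G + k*L(-3)) = 1/(-4 + 13*8) = 1/(-4 + 104) = 1/100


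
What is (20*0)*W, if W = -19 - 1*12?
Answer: 0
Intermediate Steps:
W = -31 (W = -19 - 12 = -31)
(20*0)*W = (20*0)*(-31) = 0*(-31) = 0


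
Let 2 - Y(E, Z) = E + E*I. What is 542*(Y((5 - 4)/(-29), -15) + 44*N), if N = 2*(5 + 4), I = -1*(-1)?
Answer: 12481176/29 ≈ 4.3039e+5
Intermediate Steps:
I = 1
Y(E, Z) = 2 - 2*E (Y(E, Z) = 2 - (E + E*1) = 2 - (E + E) = 2 - 2*E)
N = 18 (N = 2*9 = 18)
542*(Y((5 - 4)/(-29), -15) + 44*N) = 542*((2 - 2*(5 - 4)/(-29)) + 44*18) = 542*((2 - 2*(-1)/29) + 792) = 542*((2 - 2*(-1/29)) + 792) = 542*((2 + 2/29) + 792) = 542*(60/29 + 792) = 542*(23028/29) = 12481176/29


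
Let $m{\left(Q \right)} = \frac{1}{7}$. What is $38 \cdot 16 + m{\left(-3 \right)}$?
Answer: $\frac{4257}{7} \approx 608.14$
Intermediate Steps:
$m{\left(Q \right)} = \frac{1}{7}$
$38 \cdot 16 + m{\left(-3 \right)} = 38 \cdot 16 + \frac{1}{7} = 608 + \frac{1}{7} = \frac{4257}{7}$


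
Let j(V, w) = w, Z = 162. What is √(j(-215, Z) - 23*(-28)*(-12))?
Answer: I*√7566 ≈ 86.983*I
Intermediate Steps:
√(j(-215, Z) - 23*(-28)*(-12)) = √(162 - 23*(-28)*(-12)) = √(162 + 644*(-12)) = √(162 - 7728) = √(-7566) = I*√7566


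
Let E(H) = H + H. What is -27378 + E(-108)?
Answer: -27594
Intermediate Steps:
E(H) = 2*H
-27378 + E(-108) = -27378 + 2*(-108) = -27378 - 216 = -27594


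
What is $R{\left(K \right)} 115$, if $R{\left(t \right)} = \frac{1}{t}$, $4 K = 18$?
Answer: $\frac{230}{9} \approx 25.556$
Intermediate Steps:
$K = \frac{9}{2}$ ($K = \frac{1}{4} \cdot 18 = \frac{9}{2} \approx 4.5$)
$R{\left(K \right)} 115 = \frac{1}{\frac{9}{2}} \cdot 115 = \frac{2}{9} \cdot 115 = \frac{230}{9}$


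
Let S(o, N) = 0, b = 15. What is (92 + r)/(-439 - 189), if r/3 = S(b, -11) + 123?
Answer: -461/628 ≈ -0.73408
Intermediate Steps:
r = 369 (r = 3*(0 + 123) = 3*123 = 369)
(92 + r)/(-439 - 189) = (92 + 369)/(-439 - 189) = 461/(-628) = 461*(-1/628) = -461/628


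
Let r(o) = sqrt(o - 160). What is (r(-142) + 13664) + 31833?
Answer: 45497 + I*sqrt(302) ≈ 45497.0 + 17.378*I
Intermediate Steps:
r(o) = sqrt(-160 + o)
(r(-142) + 13664) + 31833 = (sqrt(-160 - 142) + 13664) + 31833 = (sqrt(-302) + 13664) + 31833 = (I*sqrt(302) + 13664) + 31833 = (13664 + I*sqrt(302)) + 31833 = 45497 + I*sqrt(302)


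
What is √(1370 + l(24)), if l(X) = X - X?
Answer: √1370 ≈ 37.013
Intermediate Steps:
l(X) = 0
√(1370 + l(24)) = √(1370 + 0) = √1370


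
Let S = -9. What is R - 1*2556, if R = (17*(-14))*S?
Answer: -414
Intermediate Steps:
R = 2142 (R = (17*(-14))*(-9) = -238*(-9) = 2142)
R - 1*2556 = 2142 - 1*2556 = 2142 - 2556 = -414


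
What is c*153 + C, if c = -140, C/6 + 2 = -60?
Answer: -21792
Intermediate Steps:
C = -372 (C = -12 + 6*(-60) = -12 - 360 = -372)
c*153 + C = -140*153 - 372 = -21420 - 372 = -21792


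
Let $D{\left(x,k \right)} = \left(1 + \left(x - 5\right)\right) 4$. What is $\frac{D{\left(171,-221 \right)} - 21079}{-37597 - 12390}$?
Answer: $\frac{20411}{49987} \approx 0.40833$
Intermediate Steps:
$D{\left(x,k \right)} = -16 + 4 x$ ($D{\left(x,k \right)} = \left(1 + \left(-5 + x\right)\right) 4 = \left(-4 + x\right) 4 = -16 + 4 x$)
$\frac{D{\left(171,-221 \right)} - 21079}{-37597 - 12390} = \frac{\left(-16 + 4 \cdot 171\right) - 21079}{-37597 - 12390} = \frac{\left(-16 + 684\right) - 21079}{-49987} = \left(668 - 21079\right) \left(- \frac{1}{49987}\right) = \left(-20411\right) \left(- \frac{1}{49987}\right) = \frac{20411}{49987}$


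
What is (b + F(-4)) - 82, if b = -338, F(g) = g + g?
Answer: -428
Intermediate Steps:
F(g) = 2*g
(b + F(-4)) - 82 = (-338 + 2*(-4)) - 82 = (-338 - 8) - 82 = -346 - 82 = -428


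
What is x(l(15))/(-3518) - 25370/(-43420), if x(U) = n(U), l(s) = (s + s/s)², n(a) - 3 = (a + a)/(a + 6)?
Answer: 291594697/500261359 ≈ 0.58288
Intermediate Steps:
n(a) = 3 + 2*a/(6 + a) (n(a) = 3 + (a + a)/(a + 6) = 3 + (2*a)/(6 + a) = 3 + 2*a/(6 + a))
l(s) = (1 + s)² (l(s) = (s + 1)² = (1 + s)²)
x(U) = (18 + 5*U)/(6 + U)
x(l(15))/(-3518) - 25370/(-43420) = ((18 + 5*(1 + 15)²)/(6 + (1 + 15)²))/(-3518) - 25370/(-43420) = ((18 + 5*16²)/(6 + 16²))*(-1/3518) - 25370*(-1/43420) = ((18 + 5*256)/(6 + 256))*(-1/3518) + 2537/4342 = ((18 + 1280)/262)*(-1/3518) + 2537/4342 = ((1/262)*1298)*(-1/3518) + 2537/4342 = (649/131)*(-1/3518) + 2537/4342 = -649/460858 + 2537/4342 = 291594697/500261359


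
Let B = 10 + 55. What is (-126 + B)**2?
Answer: 3721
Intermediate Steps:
B = 65
(-126 + B)**2 = (-126 + 65)**2 = (-61)**2 = 3721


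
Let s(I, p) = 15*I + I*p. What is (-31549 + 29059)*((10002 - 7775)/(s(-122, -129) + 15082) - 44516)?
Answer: 321338636637/2899 ≈ 1.1084e+8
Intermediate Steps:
(-31549 + 29059)*((10002 - 7775)/(s(-122, -129) + 15082) - 44516) = (-31549 + 29059)*((10002 - 7775)/(-122*(15 - 129) + 15082) - 44516) = -2490*(2227/(-122*(-114) + 15082) - 44516) = -2490*(2227/(13908 + 15082) - 44516) = -2490*(2227/28990 - 44516) = -2490*(-1290516613/28990) = 321338636637/2899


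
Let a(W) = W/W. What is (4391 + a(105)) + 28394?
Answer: 32786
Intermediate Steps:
a(W) = 1
(4391 + a(105)) + 28394 = (4391 + 1) + 28394 = 4392 + 28394 = 32786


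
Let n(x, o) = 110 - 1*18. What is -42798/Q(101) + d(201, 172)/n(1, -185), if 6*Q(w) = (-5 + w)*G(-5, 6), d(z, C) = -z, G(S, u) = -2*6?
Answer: 162451/736 ≈ 220.72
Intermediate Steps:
G(S, u) = -12
n(x, o) = 92 (n(x, o) = 110 - 18 = 92)
Q(w) = 10 - 2*w (Q(w) = ((-5 + w)*(-12))/6 = (60 - 12*w)/6 = 10 - 2*w)
-42798/Q(101) + d(201, 172)/n(1, -185) = -42798/(10 - 2*101) - 1*201/92 = -42798/(10 - 202) - 201*1/92 = -42798/(-192) - 201/92 = -42798*(-1/192) - 201/92 = 7133/32 - 201/92 = 162451/736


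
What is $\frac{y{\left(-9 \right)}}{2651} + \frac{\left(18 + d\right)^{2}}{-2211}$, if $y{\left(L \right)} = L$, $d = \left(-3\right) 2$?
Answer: $- \frac{12171}{177617} \approx -0.068524$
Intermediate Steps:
$d = -6$
$\frac{y{\left(-9 \right)}}{2651} + \frac{\left(18 + d\right)^{2}}{-2211} = - \frac{9}{2651} + \frac{\left(18 - 6\right)^{2}}{-2211} = \left(-9\right) \frac{1}{2651} + 12^{2} \left(- \frac{1}{2211}\right) = - \frac{9}{2651} + 144 \left(- \frac{1}{2211}\right) = - \frac{9}{2651} - \frac{48}{737} = - \frac{12171}{177617}$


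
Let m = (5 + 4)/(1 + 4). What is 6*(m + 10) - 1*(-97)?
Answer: 839/5 ≈ 167.80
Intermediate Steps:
m = 9/5 ≈ 1.8000
6*(m + 10) - 1*(-97) = 6*(9/5 + 10) - 1*(-97) = 6*(59/5) + 97 = 354/5 + 97 = 839/5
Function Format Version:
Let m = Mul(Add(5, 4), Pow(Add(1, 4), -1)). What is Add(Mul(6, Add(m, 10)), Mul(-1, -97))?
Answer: Rational(839, 5) ≈ 167.80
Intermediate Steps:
m = Rational(9, 5) (m = Mul(9, Pow(5, -1)) = Mul(9, Rational(1, 5)) = Rational(9, 5) ≈ 1.8000)
Add(Mul(6, Add(m, 10)), Mul(-1, -97)) = Add(Mul(6, Add(Rational(9, 5), 10)), Mul(-1, -97)) = Add(Mul(6, Rational(59, 5)), 97) = Add(Rational(354, 5), 97) = Rational(839, 5)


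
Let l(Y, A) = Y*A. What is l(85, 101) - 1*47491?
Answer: -38906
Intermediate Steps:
l(Y, A) = A*Y
l(85, 101) - 1*47491 = 101*85 - 1*47491 = 8585 - 47491 = -38906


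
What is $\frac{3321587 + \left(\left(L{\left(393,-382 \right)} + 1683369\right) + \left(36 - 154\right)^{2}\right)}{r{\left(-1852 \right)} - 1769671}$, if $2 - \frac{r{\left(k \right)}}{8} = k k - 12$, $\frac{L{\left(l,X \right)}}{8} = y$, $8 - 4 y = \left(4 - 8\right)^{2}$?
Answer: $- \frac{5018864}{29208791} \approx -0.17183$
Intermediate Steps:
$y = -2$ ($y = 2 - \frac{\left(4 - 8\right)^{2}}{4} = 2 - \frac{\left(-4\right)^{2}}{4} = 2 - 4 = -2$)
$L{\left(l,X \right)} = -16$ ($L{\left(l,X \right)} = 8 \left(-2\right) = -16$)
$r{\left(k \right)} = 112 - 8 k^{2}$ ($r{\left(k \right)} = 16 - 8 \left(k k - 12\right) = 16 - 8 \left(k^{2} - 12\right) = 16 - 8 \left(-12 + k^{2}\right) = 16 - \left(-96 + 8 k^{2}\right) = 112 - 8 k^{2}$)
$\frac{3321587 + \left(\left(L{\left(393,-382 \right)} + 1683369\right) + \left(36 - 154\right)^{2}\right)}{r{\left(-1852 \right)} - 1769671} = \frac{3321587 + \left(\left(-16 + 1683369\right) + \left(36 - 154\right)^{2}\right)}{\left(112 - 8 \left(-1852\right)^{2}\right) - 1769671} = \frac{3321587 + \left(1683353 + \left(-118\right)^{2}\right)}{\left(112 - 27439232\right) - 1769671} = \frac{3321587 + \left(1683353 + 13924\right)}{\left(112 - 27439232\right) - 1769671} = \frac{3321587 + 1697277}{-27439120 - 1769671} = \frac{5018864}{-29208791} = 5018864 \left(- \frac{1}{29208791}\right) = - \frac{5018864}{29208791}$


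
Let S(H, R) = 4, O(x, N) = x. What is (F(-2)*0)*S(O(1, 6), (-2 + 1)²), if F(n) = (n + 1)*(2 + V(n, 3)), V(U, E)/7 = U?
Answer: 0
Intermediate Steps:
V(U, E) = 7*U
F(n) = (1 + n)*(2 + 7*n) (F(n) = (n + 1)*(2 + 7*n) = (1 + n)*(2 + 7*n))
(F(-2)*0)*S(O(1, 6), (-2 + 1)²) = ((2 + 7*(-2)² + 9*(-2))*0)*4 = ((2 + 7*4 - 18)*0)*4 = ((2 + 28 - 18)*0)*4 = (12*0)*4 = 0*4 = 0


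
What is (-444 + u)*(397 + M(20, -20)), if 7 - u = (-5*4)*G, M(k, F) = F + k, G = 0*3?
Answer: -173489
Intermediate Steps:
G = 0
u = 7 (u = 7 - (-5*4)*0 = 7 - (-20)*0 = 7 - 1*0 = 7 + 0 = 7)
(-444 + u)*(397 + M(20, -20)) = (-444 + 7)*(397 + (-20 + 20)) = -437*(397 + 0) = -437*397 = -173489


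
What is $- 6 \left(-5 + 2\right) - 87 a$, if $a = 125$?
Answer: $-10857$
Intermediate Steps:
$- 6 \left(-5 + 2\right) - 87 a = - 6 \left(-5 + 2\right) - 10875 = \left(-6\right) \left(-3\right) - 10875 = 18 - 10875 = -10857$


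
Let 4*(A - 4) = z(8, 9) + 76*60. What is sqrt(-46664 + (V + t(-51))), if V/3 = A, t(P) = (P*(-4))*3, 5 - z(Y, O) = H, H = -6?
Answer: I*sqrt(170447)/2 ≈ 206.43*I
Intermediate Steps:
z(Y, O) = 11 (z(Y, O) = 5 - 1*(-6) = 5 + 6 = 11)
A = 4587/4 (A = 4 + (11 + 76*60)/4 = 4 + (11 + 4560)/4 = 4 + (1/4)*4571 = 4 + 4571/4 = 4587/4 ≈ 1146.8)
t(P) = -12*P (t(P) = -4*P*3 = -12*P)
V = 13761/4 (V = 3*(4587/4) = 13761/4 ≈ 3440.3)
sqrt(-46664 + (V + t(-51))) = sqrt(-46664 + (13761/4 - 12*(-51))) = sqrt(-46664 + (13761/4 + 612)) = sqrt(-46664 + 16209/4) = sqrt(-170447/4) = I*sqrt(170447)/2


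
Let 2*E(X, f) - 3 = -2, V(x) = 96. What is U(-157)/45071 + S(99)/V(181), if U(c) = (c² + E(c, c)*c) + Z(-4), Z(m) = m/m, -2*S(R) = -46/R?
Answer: 234564169/428354784 ≈ 0.54759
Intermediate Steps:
E(X, f) = ½ (E(X, f) = 3/2 + (½)*(-2) = 3/2 - 1 = ½)
S(R) = 23/R (S(R) = -(-23)/R = 23/R)
Z(m) = 1
U(c) = 1 + c² + c/2 (U(c) = (c² + c/2) + 1 = 1 + c² + c/2)
U(-157)/45071 + S(99)/V(181) = (1 + (-157)² + (½)*(-157))/45071 + (23/99)/96 = (1 + 24649 - 157/2)*(1/45071) + (23*(1/99))*(1/96) = (49143/2)*(1/45071) + (23/99)*(1/96) = 49143/90142 + 23/9504 = 234564169/428354784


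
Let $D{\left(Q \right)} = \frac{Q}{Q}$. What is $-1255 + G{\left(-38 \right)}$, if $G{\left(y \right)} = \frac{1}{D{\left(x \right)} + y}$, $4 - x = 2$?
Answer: $- \frac{46436}{37} \approx -1255.0$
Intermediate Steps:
$x = 2$ ($x = 4 - 2 = 2$)
$D{\left(Q \right)} = 1$
$G{\left(y \right)} = \frac{1}{1 + y}$
$-1255 + G{\left(-38 \right)} = -1255 + \frac{1}{1 - 38} = -1255 + \frac{1}{-37} = -1255 - \frac{1}{37} = - \frac{46436}{37}$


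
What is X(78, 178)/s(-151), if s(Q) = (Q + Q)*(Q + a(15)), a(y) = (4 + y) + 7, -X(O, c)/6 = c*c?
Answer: -95052/18875 ≈ -5.0359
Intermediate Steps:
X(O, c) = -6*c² (X(O, c) = -6*c*c = -6*c²)
a(y) = 11 + y
s(Q) = 2*Q*(26 + Q) (s(Q) = (Q + Q)*(Q + (11 + 15)) = (2*Q)*(Q + 26) = (2*Q)*(26 + Q) = 2*Q*(26 + Q))
X(78, 178)/s(-151) = (-6*178²)/((2*(-151)*(26 - 151))) = (-6*31684)/((2*(-151)*(-125))) = -190104/37750 = -190104*1/37750 = -95052/18875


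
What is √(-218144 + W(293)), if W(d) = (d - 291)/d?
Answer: I*√18727443670/293 ≈ 467.06*I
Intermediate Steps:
W(d) = (-291 + d)/d
√(-218144 + W(293)) = √(-218144 + (-291 + 293)/293) = √(-218144 + (1/293)*2) = √(-218144 + 2/293) = √(-63916190/293) = I*√18727443670/293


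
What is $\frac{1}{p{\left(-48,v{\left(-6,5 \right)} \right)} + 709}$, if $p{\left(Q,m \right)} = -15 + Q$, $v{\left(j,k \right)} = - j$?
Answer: $\frac{1}{646} \approx 0.001548$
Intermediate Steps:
$\frac{1}{p{\left(-48,v{\left(-6,5 \right)} \right)} + 709} = \frac{1}{\left(-15 - 48\right) + 709} = \frac{1}{-63 + 709} = \frac{1}{646}$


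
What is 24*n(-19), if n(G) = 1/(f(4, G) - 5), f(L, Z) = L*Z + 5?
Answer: -6/19 ≈ -0.31579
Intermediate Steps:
f(L, Z) = 5 + L*Z
n(G) = 1/(4*G) (n(G) = 1/((5 + 4*G) - 5) = 1/(4*G))
24*n(-19) = 24*((¼)/(-19)) = 24*((¼)*(-1/19)) = 24*(-1/76) = -6/19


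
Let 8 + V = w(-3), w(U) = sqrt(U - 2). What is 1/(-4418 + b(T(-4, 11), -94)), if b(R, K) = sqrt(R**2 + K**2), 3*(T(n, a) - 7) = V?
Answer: 3/(-13254 + sqrt(2)*sqrt(39844 + 13*I*sqrt(5))) ≈ -0.00023127 - 1.8359e-9*I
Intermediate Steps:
w(U) = sqrt(-2 + U)
V = -8 + I*sqrt(5) (V = -8 + sqrt(-2 - 3) = -8 + sqrt(-5) = -8 + I*sqrt(5) ≈ -8.0 + 2.2361*I)
T(n, a) = 13/3 + I*sqrt(5)/3 (T(n, a) = 7 + (-8 + I*sqrt(5))/3 = 7 + (-8/3 + I*sqrt(5)/3) = 13/3 + I*sqrt(5)/3)
b(R, K) = sqrt(K**2 + R**2)
1/(-4418 + b(T(-4, 11), -94)) = 1/(-4418 + sqrt((-94)**2 + (13/3 + I*sqrt(5)/3)**2)) = 1/(-4418 + sqrt(8836 + (13/3 + I*sqrt(5)/3)**2))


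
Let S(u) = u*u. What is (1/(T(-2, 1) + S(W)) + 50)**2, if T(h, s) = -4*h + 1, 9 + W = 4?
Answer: 2893401/1156 ≈ 2502.9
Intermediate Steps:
W = -5 (W = -9 + 4 = -5)
T(h, s) = 1 - 4*h
S(u) = u**2
(1/(T(-2, 1) + S(W)) + 50)**2 = (1/((1 - 4*(-2)) + (-5)**2) + 50)**2 = (1/((1 + 8) + 25) + 50)**2 = (1/(9 + 25) + 50)**2 = (1/34 + 50)**2 = (1701/34)**2 = 2893401/1156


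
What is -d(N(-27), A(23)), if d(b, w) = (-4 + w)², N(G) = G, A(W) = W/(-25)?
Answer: -15129/625 ≈ -24.206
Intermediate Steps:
A(W) = -W/25 (A(W) = W*(-1/25) = -W/25)
-d(N(-27), A(23)) = -(-4 - 1/25*23)² = -(-4 - 23/25)² = -(-123/25)² = -1*15129/625 = -15129/625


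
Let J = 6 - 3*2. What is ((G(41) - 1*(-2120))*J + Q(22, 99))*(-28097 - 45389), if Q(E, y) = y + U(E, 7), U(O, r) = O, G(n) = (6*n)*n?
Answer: -8891806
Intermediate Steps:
J = 0 (J = 6 - 6 = 0)
G(n) = 6*n²
Q(E, y) = E + y (Q(E, y) = y + E = E + y)
((G(41) - 1*(-2120))*J + Q(22, 99))*(-28097 - 45389) = ((6*41² - 1*(-2120))*0 + (22 + 99))*(-28097 - 45389) = ((6*1681 + 2120)*0 + 121)*(-73486) = ((10086 + 2120)*0 + 121)*(-73486) = (12206*0 + 121)*(-73486) = (0 + 121)*(-73486) = 121*(-73486) = -8891806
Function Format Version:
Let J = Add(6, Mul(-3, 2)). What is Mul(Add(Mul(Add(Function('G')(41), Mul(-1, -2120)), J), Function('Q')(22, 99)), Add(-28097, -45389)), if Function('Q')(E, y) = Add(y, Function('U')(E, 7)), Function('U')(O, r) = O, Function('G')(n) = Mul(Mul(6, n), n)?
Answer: -8891806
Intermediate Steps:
J = 0 (J = Add(6, -6) = 0)
Function('G')(n) = Mul(6, Pow(n, 2))
Function('Q')(E, y) = Add(E, y) (Function('Q')(E, y) = Add(y, E) = Add(E, y))
Mul(Add(Mul(Add(Function('G')(41), Mul(-1, -2120)), J), Function('Q')(22, 99)), Add(-28097, -45389)) = Mul(Add(Mul(Add(Mul(6, Pow(41, 2)), Mul(-1, -2120)), 0), Add(22, 99)), Add(-28097, -45389)) = Mul(Add(Mul(Add(Mul(6, 1681), 2120), 0), 121), -73486) = Mul(Add(Mul(Add(10086, 2120), 0), 121), -73486) = Mul(Add(Mul(12206, 0), 121), -73486) = Mul(Add(0, 121), -73486) = Mul(121, -73486) = -8891806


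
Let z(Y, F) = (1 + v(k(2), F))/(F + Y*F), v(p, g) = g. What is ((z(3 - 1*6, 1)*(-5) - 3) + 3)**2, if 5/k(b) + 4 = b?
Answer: 25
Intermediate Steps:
k(b) = 5/(-4 + b)
z(Y, F) = (1 + F)/(F + F*Y) (z(Y, F) = (1 + F)/(F + Y*F) = (1 + F)/(F + F*Y))
((z(3 - 1*6, 1)*(-5) - 3) + 3)**2 = ((((1 + 1)/(1*(1 + (3 - 1*6))))*(-5) - 3) + 3)**2 = (((1*2/(1 + (3 - 6)))*(-5) - 3) + 3)**2 = (((1*2/(1 - 3))*(-5) - 3) + 3)**2 = (((1*2/(-2))*(-5) - 3) + 3)**2 = (((1*(-1/2)*2)*(-5) - 3) + 3)**2 = ((-1*(-5) - 3) + 3)**2 = ((5 - 3) + 3)**2 = (2 + 3)**2 = 5**2 = 25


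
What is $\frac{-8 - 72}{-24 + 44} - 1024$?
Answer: $-1028$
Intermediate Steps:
$\frac{-8 - 72}{-24 + 44} - 1024 = - \frac{80}{20} - 1024 = \left(-80\right) \frac{1}{20} - 1024 = -4 - 1024 = -1028$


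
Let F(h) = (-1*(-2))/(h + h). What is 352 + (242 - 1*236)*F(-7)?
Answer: 2458/7 ≈ 351.14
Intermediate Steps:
F(h) = 1/h (F(h) = 2/((2*h)) = 2*(1/(2*h)) = 1/h)
352 + (242 - 1*236)*F(-7) = 352 + (242 - 1*236)/(-7) = 352 + (242 - 236)*(-⅐) = 352 + 6*(-⅐) = 352 - 6/7 = 2458/7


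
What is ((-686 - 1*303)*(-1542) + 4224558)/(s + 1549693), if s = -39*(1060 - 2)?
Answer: 5749596/1508431 ≈ 3.8116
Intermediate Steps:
s = -41262 (s = -39*1058 = -41262)
((-686 - 1*303)*(-1542) + 4224558)/(s + 1549693) = ((-686 - 1*303)*(-1542) + 4224558)/(-41262 + 1549693) = ((-686 - 303)*(-1542) + 4224558)/1508431 = (-989*(-1542) + 4224558)*(1/1508431) = (1525038 + 4224558)*(1/1508431) = 5749596*(1/1508431) = 5749596/1508431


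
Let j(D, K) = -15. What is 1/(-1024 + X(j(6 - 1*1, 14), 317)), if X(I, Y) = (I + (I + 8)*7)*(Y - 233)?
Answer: -1/6400 ≈ -0.00015625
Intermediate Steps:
X(I, Y) = (-233 + Y)*(56 + 8*I) (X(I, Y) = (I + (8 + I)*7)*(-233 + Y) = (I + (56 + 7*I))*(-233 + Y) = (56 + 8*I)*(-233 + Y) = (-233 + Y)*(56 + 8*I))
1/(-1024 + X(j(6 - 1*1, 14), 317)) = 1/(-1024 + (-13048 - 1864*(-15) + 56*317 + 8*(-15)*317)) = 1/(-1024 + (-13048 + 27960 + 17752 - 38040)) = 1/(-1024 - 5376) = 1/(-6400) = -1/6400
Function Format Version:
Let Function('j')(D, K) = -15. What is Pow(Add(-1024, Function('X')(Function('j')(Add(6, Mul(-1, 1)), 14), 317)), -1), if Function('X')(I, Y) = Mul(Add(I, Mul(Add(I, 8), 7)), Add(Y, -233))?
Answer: Rational(-1, 6400) ≈ -0.00015625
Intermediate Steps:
Function('X')(I, Y) = Mul(Add(-233, Y), Add(56, Mul(8, I))) (Function('X')(I, Y) = Mul(Add(I, Mul(Add(8, I), 7)), Add(-233, Y)) = Mul(Add(I, Add(56, Mul(7, I))), Add(-233, Y)) = Mul(Add(56, Mul(8, I)), Add(-233, Y)) = Mul(Add(-233, Y), Add(56, Mul(8, I))))
Pow(Add(-1024, Function('X')(Function('j')(Add(6, Mul(-1, 1)), 14), 317)), -1) = Pow(Add(-1024, Add(-13048, Mul(-1864, -15), Mul(56, 317), Mul(8, -15, 317))), -1) = Pow(Add(-1024, Add(-13048, 27960, 17752, -38040)), -1) = Pow(Add(-1024, -5376), -1) = Pow(-6400, -1) = Rational(-1, 6400)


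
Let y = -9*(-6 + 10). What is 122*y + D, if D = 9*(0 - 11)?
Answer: -4491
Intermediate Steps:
D = -99 (D = 9*(-11) = -99)
y = -36 (y = -9*4 = -36)
122*y + D = 122*(-36) - 99 = -4392 - 99 = -4491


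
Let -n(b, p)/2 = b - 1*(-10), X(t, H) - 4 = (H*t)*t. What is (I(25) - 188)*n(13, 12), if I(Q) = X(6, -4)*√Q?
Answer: 40848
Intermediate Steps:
X(t, H) = 4 + H*t² (X(t, H) = 4 + (H*t)*t = 4 + H*t²)
n(b, p) = -20 - 2*b (n(b, p) = -2*(b - 1*(-10)) = -2*(b + 10) = -2*(10 + b) = -20 - 2*b)
I(Q) = -140*√Q (I(Q) = (4 - 4*6²)*√Q = (4 - 4*36)*√Q = (4 - 144)*√Q = -140*√Q)
(I(25) - 188)*n(13, 12) = (-140*√25 - 188)*(-20 - 2*13) = (-140*5 - 188)*(-20 - 26) = (-700 - 188)*(-46) = -888*(-46) = 40848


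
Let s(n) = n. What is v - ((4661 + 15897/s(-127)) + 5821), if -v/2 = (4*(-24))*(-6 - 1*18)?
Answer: -1900533/127 ≈ -14965.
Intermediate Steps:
v = -4608 (v = -2*4*(-24)*(-6 - 1*18) = -(-192)*(-6 - 18) = -(-192)*(-24) = -2*2304 = -4608)
v - ((4661 + 15897/s(-127)) + 5821) = -4608 - ((4661 + 15897/(-127)) + 5821) = -4608 - ((4661 + 15897*(-1/127)) + 5821) = -4608 - ((4661 - 15897/127) + 5821) = -4608 - (576050/127 + 5821) = -4608 - 1*1315317/127 = -4608 - 1315317/127 = -1900533/127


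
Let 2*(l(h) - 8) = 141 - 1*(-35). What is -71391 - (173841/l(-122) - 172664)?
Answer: 3182789/32 ≈ 99462.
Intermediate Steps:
l(h) = 96 (l(h) = 8 + (141 - 1*(-35))/2 = 8 + (141 + 35)/2 = 8 + (½)*176 = 8 + 88 = 96)
-71391 - (173841/l(-122) - 172664) = -71391 - (173841/96 - 172664) = -71391 - (173841*(1/96) - 172664) = -71391 - (57947/32 - 172664) = -71391 - 1*(-5467301/32) = -71391 + 5467301/32 = 3182789/32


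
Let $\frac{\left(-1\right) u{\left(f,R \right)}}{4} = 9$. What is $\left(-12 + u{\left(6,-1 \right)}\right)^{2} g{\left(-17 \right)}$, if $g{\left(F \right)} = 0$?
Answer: $0$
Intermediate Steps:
$u{\left(f,R \right)} = -36$ ($u{\left(f,R \right)} = \left(-4\right) 9 = -36$)
$\left(-12 + u{\left(6,-1 \right)}\right)^{2} g{\left(-17 \right)} = \left(-12 - 36\right)^{2} \cdot 0 = \left(-48\right)^{2} \cdot 0 = 2304 \cdot 0 = 0$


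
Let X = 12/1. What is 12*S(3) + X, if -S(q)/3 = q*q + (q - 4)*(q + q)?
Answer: -96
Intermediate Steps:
X = 12 (X = 12*1 = 12)
S(q) = -3*q² - 6*q*(-4 + q) (S(q) = -3*(q*q + (q - 4)*(q + q)) = -3*(q² + (-4 + q)*(2*q)) = -3*(q² + 2*q*(-4 + q)) = -3*q² - 6*q*(-4 + q))
12*S(3) + X = 12*(3*3*(8 - 3*3)) + 12 = 12*(3*3*(8 - 9)) + 12 = 12*(3*3*(-1)) + 12 = 12*(-9) + 12 = -108 + 12 = -96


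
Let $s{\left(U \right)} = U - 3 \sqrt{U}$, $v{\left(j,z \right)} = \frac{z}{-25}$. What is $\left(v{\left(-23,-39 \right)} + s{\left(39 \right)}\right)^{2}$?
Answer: $\frac{1247571}{625} - \frac{6084 \sqrt{39}}{25} \approx 476.33$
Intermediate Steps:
$v{\left(j,z \right)} = - \frac{z}{25}$ ($v{\left(j,z \right)} = z \left(- \frac{1}{25}\right) = - \frac{z}{25}$)
$\left(v{\left(-23,-39 \right)} + s{\left(39 \right)}\right)^{2} = \left(\left(- \frac{1}{25}\right) \left(-39\right) + \left(39 - 3 \sqrt{39}\right)\right)^{2} = \left(\frac{39}{25} + \left(39 - 3 \sqrt{39}\right)\right)^{2} = \left(\frac{1014}{25} - 3 \sqrt{39}\right)^{2}$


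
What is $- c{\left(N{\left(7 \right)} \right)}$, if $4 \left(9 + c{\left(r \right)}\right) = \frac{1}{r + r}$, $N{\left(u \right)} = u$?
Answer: $\frac{503}{56} \approx 8.9821$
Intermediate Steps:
$c{\left(r \right)} = -9 + \frac{1}{8 r}$ ($c{\left(r \right)} = -9 + \frac{1}{4 \left(r + r\right)} = -9 + \frac{1}{4 \cdot 2 r} = -9 + \frac{\frac{1}{2} \frac{1}{r}}{4} = -9 + \frac{1}{8 r}$)
$- c{\left(N{\left(7 \right)} \right)} = - (-9 + \frac{1}{8 \cdot 7}) = - (-9 + \frac{1}{8} \cdot \frac{1}{7}) = - (-9 + \frac{1}{56}) = \left(-1\right) \left(- \frac{503}{56}\right) = \frac{503}{56}$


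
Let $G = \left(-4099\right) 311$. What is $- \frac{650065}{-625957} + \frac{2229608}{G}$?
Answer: $- \frac{566943023571}{797963098073} \approx -0.71049$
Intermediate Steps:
$G = -1274789$
$- \frac{650065}{-625957} + \frac{2229608}{G} = - \frac{650065}{-625957} + \frac{2229608}{-1274789} = \left(-650065\right) \left(- \frac{1}{625957}\right) + 2229608 \left(- \frac{1}{1274789}\right) = \frac{650065}{625957} - \frac{2229608}{1274789} = - \frac{566943023571}{797963098073}$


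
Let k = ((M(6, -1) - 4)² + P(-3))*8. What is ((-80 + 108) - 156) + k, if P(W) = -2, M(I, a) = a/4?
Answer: ½ ≈ 0.50000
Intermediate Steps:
M(I, a) = a/4 (M(I, a) = a*(¼) = a/4)
k = 257/2 (k = (((¼)*(-1) - 4)² - 2)*8 = ((-¼ - 4)² - 2)*8 = ((-17/4)² - 2)*8 = (289/16 - 2)*8 = (257/16)*8 = 257/2 ≈ 128.50)
((-80 + 108) - 156) + k = ((-80 + 108) - 156) + 257/2 = (28 - 156) + 257/2 = -128 + 257/2 = ½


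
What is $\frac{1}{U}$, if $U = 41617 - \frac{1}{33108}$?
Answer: $\frac{33108}{1377855635} \approx 2.4029 \cdot 10^{-5}$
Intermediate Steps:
$U = \frac{1377855635}{33108}$ ($U = 41617 - \frac{1}{33108} = \frac{1377855635}{33108} \approx 41617.0$)
$\frac{1}{U} = \frac{1}{\frac{1377855635}{33108}} = \frac{33108}{1377855635}$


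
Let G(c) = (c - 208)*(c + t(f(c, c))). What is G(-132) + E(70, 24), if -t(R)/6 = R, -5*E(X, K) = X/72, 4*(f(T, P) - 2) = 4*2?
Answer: 1909433/36 ≈ 53040.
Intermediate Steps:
f(T, P) = 4 (f(T, P) = 2 + (4*2)/4 = 2 + (1/4)*8 = 2 + 2 = 4)
E(X, K) = -X/360 (E(X, K) = -X/(5*72) = -X/360)
t(R) = -6*R
G(c) = (-208 + c)*(-24 + c) (G(c) = (c - 208)*(c - 6*4) = (-208 + c)*(c - 24) = (-208 + c)*(-24 + c))
G(-132) + E(70, 24) = (4992 + (-132)**2 - 232*(-132)) - 1/360*70 = (4992 + 17424 + 30624) - 7/36 = 53040 - 7/36 = 1909433/36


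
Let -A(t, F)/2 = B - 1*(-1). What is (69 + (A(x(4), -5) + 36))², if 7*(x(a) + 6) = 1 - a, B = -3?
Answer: 11881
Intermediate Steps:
x(a) = -41/7 - a/7 (x(a) = -6 + (1 - a)/7 = -6 + (⅐ - a/7) = -41/7 - a/7)
A(t, F) = 4 (A(t, F) = -2*(-3 - 1*(-1)) = -2*(-3 + 1) = -2*(-2) = 4)
(69 + (A(x(4), -5) + 36))² = (69 + (4 + 36))² = (69 + 40)² = 109² = 11881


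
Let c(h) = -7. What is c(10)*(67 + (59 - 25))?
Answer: -707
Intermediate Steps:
c(10)*(67 + (59 - 25)) = -7*(67 + (59 - 25)) = -7*(67 + 34) = -7*101 = -707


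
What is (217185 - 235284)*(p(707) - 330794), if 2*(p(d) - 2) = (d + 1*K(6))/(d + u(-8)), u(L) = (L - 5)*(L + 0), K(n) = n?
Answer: 9710908245189/1622 ≈ 5.9870e+9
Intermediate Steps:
u(L) = L*(-5 + L) (u(L) = (-5 + L)*L = L*(-5 + L))
p(d) = 2 + (6 + d)/(2*(104 + d)) (p(d) = 2 + ((d + 1*6)/(d - 8*(-5 - 8)))/2 = 2 + ((d + 6)/(d - 8*(-13)))/2 = 2 + ((6 + d)/(d + 104))/2 = 2 + ((6 + d)/(104 + d))/2 = 2 + (6 + d)/(2*(104 + d)))
(217185 - 235284)*(p(707) - 330794) = (217185 - 235284)*((422 + 5*707)/(2*(104 + 707)) - 330794) = -18099*((½)*(422 + 3535)/811 - 330794) = -18099*((½)*(1/811)*3957 - 330794) = -18099*(3957/1622 - 330794) = -18099*(-536543911/1622) = 9710908245189/1622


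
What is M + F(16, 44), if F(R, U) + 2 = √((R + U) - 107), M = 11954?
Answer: 11952 + I*√47 ≈ 11952.0 + 6.8557*I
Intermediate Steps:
F(R, U) = -2 + √(-107 + R + U) (F(R, U) = -2 + √((R + U) - 107) = -2 + √(-107 + R + U))
M + F(16, 44) = 11954 + (-2 + √(-107 + 16 + 44)) = 11954 + (-2 + √(-47)) = 11954 + (-2 + I*√47) = 11952 + I*√47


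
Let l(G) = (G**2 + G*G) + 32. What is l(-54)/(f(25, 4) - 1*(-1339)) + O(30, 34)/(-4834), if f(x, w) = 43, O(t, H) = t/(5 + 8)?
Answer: 92116007/21711911 ≈ 4.2426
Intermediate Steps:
O(t, H) = t/13
l(G) = 32 + 2*G**2 (l(G) = (G**2 + G**2) + 32 = 2*G**2 + 32 = 32 + 2*G**2)
l(-54)/(f(25, 4) - 1*(-1339)) + O(30, 34)/(-4834) = (32 + 2*(-54)**2)/(43 - 1*(-1339)) + ((1/13)*30)/(-4834) = (32 + 2*2916)/(43 + 1339) + (30/13)*(-1/4834) = (32 + 5832)/1382 - 15/31421 = 5864*(1/1382) - 15/31421 = 2932/691 - 15/31421 = 92116007/21711911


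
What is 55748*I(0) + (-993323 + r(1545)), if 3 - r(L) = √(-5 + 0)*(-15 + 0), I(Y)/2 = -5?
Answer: -1550800 + 15*I*√5 ≈ -1.5508e+6 + 33.541*I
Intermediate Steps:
I(Y) = -10 (I(Y) = 2*(-5) = -10)
r(L) = 3 + 15*I*√5 (r(L) = 3 - √(-5 + 0)*(-15 + 0) = 3 - √(-5)*(-15) = 3 - I*√5*(-15) = 3 - (-15)*I*√5 = 3 + 15*I*√5)
55748*I(0) + (-993323 + r(1545)) = 55748*(-10) + (-993323 + (3 + 15*I*√5)) = -557480 + (-993320 + 15*I*√5) = -1550800 + 15*I*√5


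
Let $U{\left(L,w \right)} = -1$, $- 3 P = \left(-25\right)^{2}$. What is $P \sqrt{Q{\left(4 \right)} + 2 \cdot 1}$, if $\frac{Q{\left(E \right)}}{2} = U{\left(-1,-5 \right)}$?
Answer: $0$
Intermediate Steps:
$P = - \frac{625}{3}$ ($P = - \frac{\left(-25\right)^{2}}{3} = \left(- \frac{1}{3}\right) 625 = - \frac{625}{3} \approx -208.33$)
$Q{\left(E \right)} = -2$ ($Q{\left(E \right)} = 2 \left(-1\right) = -2$)
$P \sqrt{Q{\left(4 \right)} + 2 \cdot 1} = - \frac{625 \sqrt{-2 + 2 \cdot 1}}{3} = - \frac{625 \sqrt{-2 + 2}}{3} = - \frac{625 \sqrt{0}}{3} = \left(- \frac{625}{3}\right) 0 = 0$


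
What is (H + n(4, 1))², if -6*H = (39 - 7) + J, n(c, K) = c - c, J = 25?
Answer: 361/4 ≈ 90.250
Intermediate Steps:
n(c, K) = 0
H = -19/2 (H = -((39 - 7) + 25)/6 = -(32 + 25)/6 = -⅙*57 = -19/2 ≈ -9.5000)
(H + n(4, 1))² = (-19/2 + 0)² = (-19/2)² = 361/4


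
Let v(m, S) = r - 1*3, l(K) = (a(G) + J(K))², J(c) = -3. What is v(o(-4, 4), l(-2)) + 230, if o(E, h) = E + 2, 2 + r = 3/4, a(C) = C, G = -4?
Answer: 903/4 ≈ 225.75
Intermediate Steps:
r = -5/4 (r = -2 + 3/4 = -2 + 3*(¼) = -2 + ¾ = -5/4 ≈ -1.2500)
l(K) = 49 (l(K) = (-4 - 3)² = (-7)² = 49)
o(E, h) = 2 + E
v(m, S) = -17/4 (v(m, S) = -5/4 - 1*3 = -5/4 - 3 = -17/4)
v(o(-4, 4), l(-2)) + 230 = -17/4 + 230 = 903/4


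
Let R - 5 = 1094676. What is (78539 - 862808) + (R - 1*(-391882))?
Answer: 702294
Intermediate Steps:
R = 1094681 (R = 5 + 1094676 = 1094681)
(78539 - 862808) + (R - 1*(-391882)) = (78539 - 862808) + (1094681 - 1*(-391882)) = -784269 + (1094681 + 391882) = -784269 + 1486563 = 702294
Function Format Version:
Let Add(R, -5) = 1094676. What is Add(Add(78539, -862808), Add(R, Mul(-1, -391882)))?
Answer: 702294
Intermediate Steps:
R = 1094681 (R = Add(5, 1094676) = 1094681)
Add(Add(78539, -862808), Add(R, Mul(-1, -391882))) = Add(Add(78539, -862808), Add(1094681, Mul(-1, -391882))) = Add(-784269, Add(1094681, 391882)) = Add(-784269, 1486563) = 702294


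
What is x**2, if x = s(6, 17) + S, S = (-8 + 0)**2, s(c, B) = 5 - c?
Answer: 3969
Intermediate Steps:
S = 64 (S = (-8)**2 = 64)
x = 63 (x = (5 - 1*6) + 64 = (5 - 6) + 64 = -1 + 64 = 63)
x**2 = 63**2 = 3969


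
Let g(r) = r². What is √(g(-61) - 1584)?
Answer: √2137 ≈ 46.228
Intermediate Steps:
√(g(-61) - 1584) = √((-61)² - 1584) = √(3721 - 1584) = √2137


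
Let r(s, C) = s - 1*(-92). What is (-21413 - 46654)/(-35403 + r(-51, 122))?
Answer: 68067/35362 ≈ 1.9249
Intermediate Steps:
r(s, C) = 92 + s (r(s, C) = s + 92 = 92 + s)
(-21413 - 46654)/(-35403 + r(-51, 122)) = (-21413 - 46654)/(-35403 + (92 - 51)) = -68067/(-35403 + 41) = -68067/(-35362) = -68067*(-1/35362) = 68067/35362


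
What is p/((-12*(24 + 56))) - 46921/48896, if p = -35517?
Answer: 8810391/244480 ≈ 36.037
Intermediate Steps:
p/((-12*(24 + 56))) - 46921/48896 = -35517*(-1/(12*(24 + 56))) - 46921/48896 = -35517/((-12*80)) - 46921*1/48896 = -35517/(-960) - 46921/48896 = -35517*(-1/960) - 46921/48896 = 11839/320 - 46921/48896 = 8810391/244480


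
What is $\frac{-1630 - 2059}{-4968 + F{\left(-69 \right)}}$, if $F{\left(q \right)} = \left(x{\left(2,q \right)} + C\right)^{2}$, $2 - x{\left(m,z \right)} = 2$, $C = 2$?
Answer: $\frac{217}{292} \approx 0.74315$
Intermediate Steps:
$x{\left(m,z \right)} = 0$ ($x{\left(m,z \right)} = 2 - 2 = 0$)
$F{\left(q \right)} = 4$ ($F{\left(q \right)} = \left(0 + 2\right)^{2} = 2^{2} = 4$)
$\frac{-1630 - 2059}{-4968 + F{\left(-69 \right)}} = \frac{-1630 - 2059}{-4968 + 4} = - \frac{3689}{-4964} = \left(-3689\right) \left(- \frac{1}{4964}\right) = \frac{217}{292}$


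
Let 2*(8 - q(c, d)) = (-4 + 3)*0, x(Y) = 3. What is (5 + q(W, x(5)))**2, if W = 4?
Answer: 169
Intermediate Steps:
q(c, d) = 8 (q(c, d) = 8 - (-4 + 3)*0/2 = 8 - (-1)*0/2 = 8 - 1/2*0 = 8 + 0 = 8)
(5 + q(W, x(5)))**2 = (5 + 8)**2 = 13**2 = 169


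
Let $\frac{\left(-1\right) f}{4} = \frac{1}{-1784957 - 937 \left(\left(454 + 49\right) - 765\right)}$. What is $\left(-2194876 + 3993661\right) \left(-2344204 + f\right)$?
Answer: $- \frac{6491482869789625680}{1539463} \approx -4.2167 \cdot 10^{12}$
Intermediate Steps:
$f = \frac{4}{1539463}$ ($f = - \frac{4}{-1784957 - 937 \left(\left(454 + 49\right) - 765\right)} = - \frac{4}{-1784957 - 937 \left(503 - 765\right)} = - \frac{4}{-1784957 - -245494} = - \frac{4}{-1784957 + 245494} = - \frac{4}{-1539463} = \left(-4\right) \left(- \frac{1}{1539463}\right) = \frac{4}{1539463} \approx 2.5983 \cdot 10^{-6}$)
$\left(-2194876 + 3993661\right) \left(-2344204 + f\right) = \left(-2194876 + 3993661\right) \left(-2344204 + \frac{4}{1539463}\right) = 1798785 \left(- \frac{3608815322448}{1539463}\right) = - \frac{6491482869789625680}{1539463}$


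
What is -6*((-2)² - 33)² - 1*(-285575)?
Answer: 280529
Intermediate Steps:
-6*((-2)² - 33)² - 1*(-285575) = -6*(4 - 33)² + 285575 = -6*(-29)² + 285575 = -6*841 + 285575 = -5046 + 285575 = 280529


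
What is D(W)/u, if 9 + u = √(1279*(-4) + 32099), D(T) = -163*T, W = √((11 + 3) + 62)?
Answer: -1793*√4237/13451 - 1467*√19/13451 ≈ -9.1521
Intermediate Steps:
W = 2*√19 (W = √(14 + 62) = √76 = 2*√19 ≈ 8.7178)
u = -9 + 11*√223 (u = -9 + √(1279*(-4) + 32099) = -9 + √(-5116 + 32099) = -9 + √26983 = -9 + 11*√223 ≈ 155.27)
D(W)/u = (-326*√19)/(-9 + 11*√223) = -326*√19/(-9 + 11*√223)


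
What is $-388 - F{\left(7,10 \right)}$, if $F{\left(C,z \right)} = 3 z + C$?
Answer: $-425$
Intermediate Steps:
$F{\left(C,z \right)} = C + 3 z$
$-388 - F{\left(7,10 \right)} = -388 - \left(7 + 3 \cdot 10\right) = -388 - \left(7 + 30\right) = -388 - 37 = -425$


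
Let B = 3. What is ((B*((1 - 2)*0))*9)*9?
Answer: 0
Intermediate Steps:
((B*((1 - 2)*0))*9)*9 = ((3*((1 - 2)*0))*9)*9 = ((3*(-1*0))*9)*9 = ((3*0)*9)*9 = (0*9)*9 = 0*9 = 0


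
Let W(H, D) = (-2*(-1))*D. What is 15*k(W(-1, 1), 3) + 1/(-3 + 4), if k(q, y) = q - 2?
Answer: 1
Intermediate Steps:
W(H, D) = 2*D
k(q, y) = -2 + q
15*k(W(-1, 1), 3) + 1/(-3 + 4) = 15*(-2 + 2*1) + 1/(-3 + 4) = 15*(-2 + 2) + 1/1 = 15*0 + 1 = 0 + 1 = 1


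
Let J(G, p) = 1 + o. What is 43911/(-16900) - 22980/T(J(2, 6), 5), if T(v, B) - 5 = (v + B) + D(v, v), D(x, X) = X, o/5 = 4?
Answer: -7512411/16900 ≈ -444.52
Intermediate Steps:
o = 20 (o = 5*4 = 20)
J(G, p) = 21 (J(G, p) = 1 + 20 = 21)
T(v, B) = 5 + B + 2*v (T(v, B) = 5 + ((v + B) + v) = 5 + ((B + v) + v) = 5 + (B + 2*v) = 5 + B + 2*v)
43911/(-16900) - 22980/T(J(2, 6), 5) = 43911/(-16900) - 22980/(5 + 5 + 2*21) = 43911*(-1/16900) - 22980/(5 + 5 + 42) = -43911/16900 - 22980/52 = -43911/16900 - 22980*1/52 = -43911/16900 - 5745/13 = -7512411/16900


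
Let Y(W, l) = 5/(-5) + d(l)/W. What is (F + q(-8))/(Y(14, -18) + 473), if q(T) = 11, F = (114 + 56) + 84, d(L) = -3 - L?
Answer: 3710/6623 ≈ 0.56017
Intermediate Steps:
F = 254 (F = 170 + 84 = 254)
Y(W, l) = -1 + (-3 - l)/W (Y(W, l) = 5/(-5) + (-3 - l)/W = 5*(-⅕) + (-3 - l)/W = -1 + (-3 - l)/W)
(F + q(-8))/(Y(14, -18) + 473) = (254 + 11)/((-3 - 1*14 - 1*(-18))/14 + 473) = 265/((-3 - 14 + 18)/14 + 473) = 265/((1/14)*1 + 473) = 265/(1/14 + 473) = 265/(6623/14) = 265*(14/6623) = 3710/6623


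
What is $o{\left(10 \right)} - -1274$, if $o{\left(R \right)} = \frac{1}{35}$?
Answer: $\frac{44591}{35} \approx 1274.0$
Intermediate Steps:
$o{\left(R \right)} = \frac{1}{35}$
$o{\left(10 \right)} - -1274 = \frac{1}{35} - -1274 = \frac{1}{35} + 1274 = \frac{44591}{35}$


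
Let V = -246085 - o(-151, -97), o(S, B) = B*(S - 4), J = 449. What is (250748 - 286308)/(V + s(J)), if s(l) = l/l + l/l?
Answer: 17780/130559 ≈ 0.13618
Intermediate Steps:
o(S, B) = B*(-4 + S)
s(l) = 2 (s(l) = 1 + 1 = 2)
V = -261120 (V = -246085 - (-97)*(-4 - 151) = -246085 - (-97)*(-155) = -246085 - 1*15035 = -246085 - 15035 = -261120)
(250748 - 286308)/(V + s(J)) = (250748 - 286308)/(-261120 + 2) = -35560/(-261118) = -35560*(-1/261118) = 17780/130559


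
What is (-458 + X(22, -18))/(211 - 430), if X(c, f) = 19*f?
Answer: 800/219 ≈ 3.6530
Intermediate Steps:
(-458 + X(22, -18))/(211 - 430) = (-458 + 19*(-18))/(211 - 430) = (-458 - 342)/(-219) = -800*(-1/219) = 800/219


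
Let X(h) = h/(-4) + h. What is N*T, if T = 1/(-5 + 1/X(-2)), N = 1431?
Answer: -4293/17 ≈ -252.53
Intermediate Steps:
X(h) = 3*h/4 (X(h) = h*(-1/4) + h = -h/4 + h = 3*h/4)
T = -3/17 (T = 1/(-5 + 1/((3/4)*(-2))) = 1/(-5 + 1/(-3/2)) = 1/(-5 - 2/3) = 1/(-17/3) = -3/17 ≈ -0.17647)
N*T = 1431*(-3/17) = -4293/17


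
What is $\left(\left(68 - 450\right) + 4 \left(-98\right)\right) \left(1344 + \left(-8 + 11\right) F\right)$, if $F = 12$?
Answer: $-1068120$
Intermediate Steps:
$\left(\left(68 - 450\right) + 4 \left(-98\right)\right) \left(1344 + \left(-8 + 11\right) F\right) = \left(\left(68 - 450\right) + 4 \left(-98\right)\right) \left(1344 + \left(-8 + 11\right) 12\right) = \left(-382 - 392\right) \left(1344 + 3 \cdot 12\right) = - 774 \left(1344 + 36\right) = \left(-774\right) 1380 = -1068120$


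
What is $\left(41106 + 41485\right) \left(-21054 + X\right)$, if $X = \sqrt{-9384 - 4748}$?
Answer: $-1738870914 + 165182 i \sqrt{3533} \approx -1.7389 \cdot 10^{9} + 9.8183 \cdot 10^{6} i$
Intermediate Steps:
$X = 2 i \sqrt{3533}$ ($X = \sqrt{-14132} = 2 i \sqrt{3533} \approx 118.88 i$)
$\left(41106 + 41485\right) \left(-21054 + X\right) = \left(41106 + 41485\right) \left(-21054 + 2 i \sqrt{3533}\right) = 82591 \left(-21054 + 2 i \sqrt{3533}\right) = -1738870914 + 165182 i \sqrt{3533}$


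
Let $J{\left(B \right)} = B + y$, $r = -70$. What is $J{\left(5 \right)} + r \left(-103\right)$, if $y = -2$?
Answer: $7213$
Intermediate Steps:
$J{\left(B \right)} = -2 + B$ ($J{\left(B \right)} = B - 2 = -2 + B$)
$J{\left(5 \right)} + r \left(-103\right) = \left(-2 + 5\right) - -7210 = 3 + 7210 = 7213$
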